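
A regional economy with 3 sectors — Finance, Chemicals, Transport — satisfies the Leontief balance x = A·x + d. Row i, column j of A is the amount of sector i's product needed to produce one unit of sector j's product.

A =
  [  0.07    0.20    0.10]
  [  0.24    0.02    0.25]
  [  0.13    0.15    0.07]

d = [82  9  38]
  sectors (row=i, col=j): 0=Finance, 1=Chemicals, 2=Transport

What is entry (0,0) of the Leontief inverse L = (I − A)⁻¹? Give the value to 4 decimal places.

L[0,0] = 1.1726

Form M = I − A:
  [  0.93   -0.20   -0.10]
  [ -0.24    0.98   -0.25]
  [ -0.13   -0.15    0.93]
Leontief inverse L = M⁻¹:
  [  1.1726    0.2697    0.1986]
  [  0.3431    1.1431    0.3442]
  [  0.2193    0.2221    1.1585]
Total output x = L · d:
  x_0 = 1.1726·82 + 0.2697·9 + 0.1986·38 = 106.1296
  x_1 = 0.3431·82 + 1.1431·9 + 0.3442·38 = 51.5017
  x_2 = 0.2193·82 + 0.2221·9 + 1.1585·38 = 64.0023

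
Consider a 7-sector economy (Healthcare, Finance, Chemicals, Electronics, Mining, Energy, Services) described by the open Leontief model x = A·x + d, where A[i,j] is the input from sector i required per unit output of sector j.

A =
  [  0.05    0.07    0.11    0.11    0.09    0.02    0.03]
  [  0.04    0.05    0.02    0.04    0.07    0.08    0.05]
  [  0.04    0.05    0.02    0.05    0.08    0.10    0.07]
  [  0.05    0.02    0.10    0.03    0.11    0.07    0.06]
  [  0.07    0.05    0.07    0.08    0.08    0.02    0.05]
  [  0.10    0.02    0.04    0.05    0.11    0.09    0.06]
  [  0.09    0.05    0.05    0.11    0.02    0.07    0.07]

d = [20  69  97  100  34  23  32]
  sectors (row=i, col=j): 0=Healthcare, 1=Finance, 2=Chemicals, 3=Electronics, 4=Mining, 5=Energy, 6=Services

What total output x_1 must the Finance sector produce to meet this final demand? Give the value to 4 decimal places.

Form M = I − A:
  [  0.95   -0.07   -0.11   -0.11   -0.09   -0.02   -0.03]
  [ -0.04    0.95   -0.02   -0.04   -0.07   -0.08   -0.05]
  [ -0.04   -0.05    0.98   -0.05   -0.08   -0.10   -0.07]
  [ -0.05   -0.02   -0.10    0.97   -0.11   -0.07   -0.06]
  [ -0.07   -0.05   -0.07   -0.08    0.92   -0.02   -0.05]
  [ -0.10   -0.02   -0.04   -0.05   -0.11    0.91   -0.06]
  [ -0.09   -0.05   -0.05   -0.11   -0.02   -0.07    0.93]
Leontief inverse L = M⁻¹:
  [  1.0992    0.1069    0.1605    0.1630    0.1595    0.0732    0.0771]
  [  0.0814    1.0766    0.0572    0.0822    0.1206    0.1182    0.0842]
  [  0.0895    0.0809    1.0638    0.0998    0.1391    0.1452    0.1106]
  [  0.1005    0.0549    0.1455    1.0842    0.1727    0.1182    0.1040]
  [  0.1147    0.0835    0.1165    0.1301    1.1399    0.0647    0.0908]
  [  0.1552    0.0577    0.0945    0.1103    0.1794    1.1383    0.1054]
  [  0.1416    0.0852    0.1026    0.1649    0.0878    0.1223    1.1154]
Total output x = L · d:
  x_0 = 1.0992·20 + 0.1069·69 + 0.1605·97 + 0.1630·100 + 0.1595·34 + 0.0732·23 + 0.0771·32 = 70.8038
  x_1 = 0.0814·20 + 1.0766·69 + 0.0572·97 + 0.0822·100 + 0.1206·34 + 0.1182·23 + 0.0842·32 = 99.1989
  x_2 = 0.0895·20 + 0.0809·69 + 1.0638·97 + 0.0998·100 + 0.1391·34 + 0.1452·23 + 0.1106·32 = 132.1484
  x_3 = 0.1005·20 + 0.0549·69 + 0.1455·97 + 1.0842·100 + 0.1727·34 + 0.1182·23 + 0.1040·32 = 140.2582
  x_4 = 0.1147·20 + 0.0835·69 + 0.1165·97 + 0.1301·100 + 1.1399·34 + 0.0647·23 + 0.0908·32 = 75.5200
  x_5 = 0.1552·20 + 0.0577·69 + 0.0945·97 + 0.1103·100 + 0.1794·34 + 1.1383·23 + 0.1054·32 = 62.9334
  x_6 = 0.1416·20 + 0.0852·69 + 0.1026·97 + 0.1649·100 + 0.0878·34 + 0.1223·23 + 1.1154·32 = 76.6493

99.1989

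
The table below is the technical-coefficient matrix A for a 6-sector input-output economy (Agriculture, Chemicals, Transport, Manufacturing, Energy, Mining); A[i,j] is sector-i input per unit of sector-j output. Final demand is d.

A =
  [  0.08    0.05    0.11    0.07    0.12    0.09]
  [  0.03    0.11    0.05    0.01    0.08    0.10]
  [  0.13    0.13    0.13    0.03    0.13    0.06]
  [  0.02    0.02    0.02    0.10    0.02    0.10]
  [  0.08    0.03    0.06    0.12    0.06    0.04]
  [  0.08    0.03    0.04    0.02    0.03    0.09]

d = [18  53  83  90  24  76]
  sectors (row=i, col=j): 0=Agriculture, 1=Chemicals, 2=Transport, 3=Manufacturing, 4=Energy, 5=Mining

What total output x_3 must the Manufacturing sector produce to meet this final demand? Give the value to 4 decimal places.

119.4470

Form M = I − A:
  [  0.92   -0.05   -0.11   -0.07   -0.12   -0.09]
  [ -0.03    0.89   -0.05   -0.01   -0.08   -0.10]
  [ -0.13   -0.13    0.87   -0.03   -0.13   -0.06]
  [ -0.02   -0.02   -0.02    0.90   -0.02   -0.10]
  [ -0.08   -0.03   -0.06   -0.12    0.94   -0.04]
  [ -0.08   -0.03   -0.04   -0.02   -0.03    0.91]
Leontief inverse L = M⁻¹:
  [  1.1477    0.1044    0.1742    0.1247    0.1872    0.1584]
  [  0.0755    1.1516    0.0923    0.0419    0.1261    0.1503]
  [  0.2112    0.2030    1.2115    0.0913    0.2183    0.1427]
  [  0.0477    0.0405    0.0436    1.1256    0.0439    0.1377]
  [  0.1247    0.0663    0.1039    0.1635    1.1062    0.0931]
  [  0.1178    0.0591    0.0760    0.0465    0.0676    1.1301]
Total output x = L · d:
  x_0 = 1.1477·18 + 0.1044·53 + 0.1742·83 + 0.1247·90 + 0.1872·24 + 0.1584·76 = 68.4028
  x_1 = 0.0755·18 + 1.1516·53 + 0.0923·83 + 0.0419·90 + 0.1261·24 + 0.1503·76 = 88.2707
  x_2 = 0.2112·18 + 0.2030·53 + 1.2115·83 + 0.0913·90 + 0.2183·24 + 0.1427·76 = 139.4244
  x_3 = 0.0477·18 + 0.0405·53 + 0.0436·83 + 1.1256·90 + 0.0439·24 + 0.1377·76 = 119.4470
  x_4 = 0.1247·18 + 0.0663·53 + 0.1039·83 + 0.1635·90 + 1.1062·24 + 0.0931·76 = 62.7127
  x_5 = 0.1178·18 + 0.0591·53 + 0.0760·83 + 0.0465·90 + 0.0676·24 + 1.1301·76 = 103.2611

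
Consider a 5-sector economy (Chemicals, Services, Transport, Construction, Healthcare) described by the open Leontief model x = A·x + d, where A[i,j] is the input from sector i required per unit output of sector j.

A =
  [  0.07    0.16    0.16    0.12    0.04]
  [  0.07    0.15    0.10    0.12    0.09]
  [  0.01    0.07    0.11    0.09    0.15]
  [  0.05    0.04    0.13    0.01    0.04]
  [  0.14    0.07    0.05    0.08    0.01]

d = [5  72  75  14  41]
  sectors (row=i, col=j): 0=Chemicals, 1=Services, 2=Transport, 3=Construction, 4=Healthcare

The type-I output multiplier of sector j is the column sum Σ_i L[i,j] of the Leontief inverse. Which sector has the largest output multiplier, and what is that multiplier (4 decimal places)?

Transport (1.9568)

Form M = I − A:
  [  0.93   -0.16   -0.16   -0.12   -0.04]
  [ -0.07    0.85   -0.10   -0.12   -0.09]
  [ -0.01   -0.07    0.89   -0.09   -0.15]
  [ -0.05   -0.04   -0.13    0.99   -0.04]
  [ -0.14   -0.07   -0.05   -0.08    0.99]
Leontief inverse L = M⁻¹:
  [  1.1256    0.2529    0.2667    0.2008    0.1170]
  [  0.1295    1.2394    0.2001    0.1967    0.1562]
  [  0.0606    0.1321    1.1820    0.1469    0.1995]
  [  0.0772    0.0857    0.1819    1.0529    0.0810]
  [  0.1776    0.1370    0.1262    0.1348    1.0543]
Total output x = L · d:
  x_0 = 1.1256·5 + 0.2529·72 + 0.2667·75 + 0.2008·14 + 0.1170·41 = 51.4457
  x_1 = 0.1295·5 + 1.2394·72 + 0.2001·75 + 0.1967·14 + 0.1562·41 = 114.0501
  x_2 = 0.0606·5 + 0.1321·72 + 1.1820·75 + 0.1469·14 + 0.1995·41 = 108.6986
  x_3 = 0.0772·5 + 0.0857·72 + 0.1819·75 + 1.0529·14 + 0.0810·41 = 38.2611
  x_4 = 0.1776·5 + 0.1370·72 + 0.1262·75 + 0.1348·14 + 1.0543·41 = 65.3351
Output multipliers (column sums of L):
  Chemicals: 1.5705
  Services: 1.8472
  Transport: 1.9568
  Construction: 1.7322
  Healthcare: 1.6080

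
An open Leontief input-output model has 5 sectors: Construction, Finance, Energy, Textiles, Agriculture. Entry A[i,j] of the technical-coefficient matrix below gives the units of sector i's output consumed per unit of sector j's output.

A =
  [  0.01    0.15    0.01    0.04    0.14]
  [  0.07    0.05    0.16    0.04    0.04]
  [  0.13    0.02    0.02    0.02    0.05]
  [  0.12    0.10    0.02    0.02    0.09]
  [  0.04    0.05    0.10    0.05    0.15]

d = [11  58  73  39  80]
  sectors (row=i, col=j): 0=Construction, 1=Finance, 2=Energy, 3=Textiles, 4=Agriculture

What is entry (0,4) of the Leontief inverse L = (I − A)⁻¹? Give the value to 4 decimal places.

Form M = I − A:
  [  0.99   -0.15   -0.01   -0.04   -0.14]
  [ -0.07    0.95   -0.16   -0.04   -0.04]
  [ -0.13   -0.02    0.98   -0.02   -0.05]
  [ -0.12   -0.10   -0.02    0.98   -0.09]
  [ -0.04   -0.05   -0.10   -0.05    0.85]
Leontief inverse L = M⁻¹:
  [  1.0462    0.1830    0.0613    0.0612    0.1910]
  [  0.1118    1.0848    0.1883    0.0571    0.0866]
  [  0.1483    0.0538    1.0408    0.0342    0.0918]
  [  0.1501    0.1422    0.0608    1.0410    0.1452]
  [  0.0821    0.0871    0.1400    0.0715    1.2099]
Total output x = L · d:
  x_0 = 1.0462·11 + 0.1830·58 + 0.0613·73 + 0.0612·39 + 0.1910·80 = 44.2613
  x_1 = 0.1118·11 + 1.0848·58 + 0.1883·73 + 0.0571·39 + 0.0866·80 = 87.0472
  x_2 = 0.1483·11 + 0.0538·58 + 1.0408·73 + 0.0342·39 + 0.0918·80 = 89.4017
  x_3 = 0.1501·11 + 0.1422·58 + 0.0608·73 + 1.0410·39 + 0.1452·80 = 66.5530
  x_4 = 0.0821·11 + 0.0871·58 + 0.1400·73 + 0.0715·39 + 1.2099·80 = 115.7537

L[0,4] = 0.1910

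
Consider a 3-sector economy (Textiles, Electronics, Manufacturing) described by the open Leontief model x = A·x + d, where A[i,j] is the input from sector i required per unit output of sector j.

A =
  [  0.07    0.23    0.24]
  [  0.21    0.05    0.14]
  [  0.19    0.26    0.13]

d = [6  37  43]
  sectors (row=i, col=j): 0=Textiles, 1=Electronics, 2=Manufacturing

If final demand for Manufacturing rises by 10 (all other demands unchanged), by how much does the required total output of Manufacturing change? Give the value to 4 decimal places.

Form M = I − A:
  [  0.93   -0.23   -0.24]
  [ -0.21    0.95   -0.14]
  [ -0.19   -0.26    0.87]
Leontief inverse L = M⁻¹:
  [  1.2537    0.4165    0.4129]
  [  0.3321    1.2115    0.2866]
  [  0.3730    0.4530    1.3252]
Total output x = L · d:
  x_0 = 1.2537·6 + 0.4165·37 + 0.4129·43 = 40.6863
  x_1 = 0.3321·6 + 1.2115·37 + 0.2866·43 = 59.1389
  x_2 = 0.3730·6 + 0.4530·37 + 1.3252·43 = 75.9845
Δx_2 = L[2,2] · Δd_2 = 1.3252 · 10 = 13.2523

13.2523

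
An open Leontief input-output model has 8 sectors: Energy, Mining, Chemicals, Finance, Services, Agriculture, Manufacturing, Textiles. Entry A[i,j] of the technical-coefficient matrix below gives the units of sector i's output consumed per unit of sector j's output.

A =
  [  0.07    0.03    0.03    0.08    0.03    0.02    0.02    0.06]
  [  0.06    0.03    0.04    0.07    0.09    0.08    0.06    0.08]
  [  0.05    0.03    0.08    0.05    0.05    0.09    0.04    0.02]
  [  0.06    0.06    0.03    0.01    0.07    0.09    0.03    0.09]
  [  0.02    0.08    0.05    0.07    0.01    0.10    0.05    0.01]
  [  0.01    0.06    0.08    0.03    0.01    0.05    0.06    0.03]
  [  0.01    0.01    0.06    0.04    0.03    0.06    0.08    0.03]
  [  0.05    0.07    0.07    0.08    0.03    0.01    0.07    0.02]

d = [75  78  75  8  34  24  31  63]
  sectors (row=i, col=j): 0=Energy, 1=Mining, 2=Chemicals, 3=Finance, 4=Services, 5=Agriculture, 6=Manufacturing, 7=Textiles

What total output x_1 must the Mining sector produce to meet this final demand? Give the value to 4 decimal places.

115.4504

Form M = I − A:
  [  0.93   -0.03   -0.03   -0.08   -0.03   -0.02   -0.02   -0.06]
  [ -0.06    0.97   -0.04   -0.07   -0.09   -0.08   -0.06   -0.08]
  [ -0.05   -0.03    0.92   -0.05   -0.05   -0.09   -0.04   -0.02]
  [ -0.06   -0.06   -0.03    0.99   -0.07   -0.09   -0.03   -0.09]
  [ -0.02   -0.08   -0.05   -0.07    0.99   -0.10   -0.05   -0.01]
  [ -0.01   -0.06   -0.08   -0.03   -0.01    0.95   -0.06   -0.03]
  [ -0.01   -0.01   -0.06   -0.04   -0.03   -0.06    0.92   -0.03]
  [ -0.05   -0.07   -0.07   -0.08   -0.03   -0.01   -0.07    0.98]
Leontief inverse L = M⁻¹:
  [  1.0961    0.0570    0.0590    0.1099    0.0537    0.0534    0.0467    0.0867]
  [  0.0923    1.0708    0.0866    0.1134    0.1204    0.1314    0.1031    0.1137]
  [  0.0758    0.0607    1.1189    0.0831    0.0752    0.1336    0.0734    0.0472]
  [  0.0884    0.0953    0.0714    1.0507    0.0962    0.1319    0.0683    0.1182]
  [  0.0450    0.1085    0.0868    0.1000    1.0380    0.1428    0.0839    0.0401]
  [  0.0313    0.0826    0.1126    0.0572    0.0335    1.0861    0.0895    0.0525]
  [  0.0278    0.0325    0.0913    0.0642    0.0490    0.0937    1.1083    0.0494]
  [  0.0788    0.0980    0.1053    0.1136    0.0602    0.0546    0.1032    1.0513]
Total output x = L · d:
  x_0 = 1.0961·75 + 0.0570·78 + 0.0590·75 + 0.1099·8 + 0.0537·34 + 0.0534·24 + 0.0467·31 + 0.0867·63 = 101.9730
  x_1 = 0.0923·75 + 1.0708·78 + 0.0866·75 + 0.1134·8 + 0.1204·34 + 0.1314·24 + 0.1031·31 + 0.1137·63 = 115.4504
  x_2 = 0.0758·75 + 0.0607·78 + 1.1189·75 + 0.0831·8 + 0.0752·34 + 0.1336·24 + 0.0734·31 + 0.0472·63 = 106.0088
  x_3 = 0.0884·75 + 0.0953·78 + 0.0714·75 + 1.0507·8 + 0.0962·34 + 0.1319·24 + 0.0683·31 + 0.1182·63 = 43.8249
  x_4 = 0.0450·75 + 0.1085·78 + 0.0868·75 + 0.1000·8 + 1.0380·34 + 0.1428·24 + 0.0839·31 + 0.0401·63 = 62.9907
  x_5 = 0.0313·75 + 0.0826·78 + 0.1126·75 + 0.0572·8 + 0.0335·34 + 1.0861·24 + 0.0895·31 + 0.0525·63 = 50.9768
  x_6 = 0.0278·75 + 0.0325·78 + 0.0913·75 + 0.0642·8 + 0.0490·34 + 0.0937·24 + 1.1083·31 + 0.0494·63 = 53.3592
  x_7 = 0.0788·75 + 0.0980·78 + 0.1053·75 + 0.1136·8 + 0.0602·34 + 0.0546·24 + 0.1032·31 + 1.0513·63 = 95.1443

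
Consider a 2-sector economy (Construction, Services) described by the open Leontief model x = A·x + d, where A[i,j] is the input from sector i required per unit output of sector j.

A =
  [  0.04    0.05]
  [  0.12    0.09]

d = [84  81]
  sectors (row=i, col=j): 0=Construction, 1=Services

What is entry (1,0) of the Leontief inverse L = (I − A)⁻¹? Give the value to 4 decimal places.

L[1,0] = 0.1383

Form M = I − A:
  [  0.96   -0.05]
  [ -0.12    0.91]
Leontief inverse L = M⁻¹:
  [  1.0489    0.0576]
  [  0.1383    1.1065]
Total output x = L · d:
  x_0 = 1.0489·84 + 0.0576·81 = 92.7732
  x_1 = 0.1383·84 + 1.1065·81 = 101.2448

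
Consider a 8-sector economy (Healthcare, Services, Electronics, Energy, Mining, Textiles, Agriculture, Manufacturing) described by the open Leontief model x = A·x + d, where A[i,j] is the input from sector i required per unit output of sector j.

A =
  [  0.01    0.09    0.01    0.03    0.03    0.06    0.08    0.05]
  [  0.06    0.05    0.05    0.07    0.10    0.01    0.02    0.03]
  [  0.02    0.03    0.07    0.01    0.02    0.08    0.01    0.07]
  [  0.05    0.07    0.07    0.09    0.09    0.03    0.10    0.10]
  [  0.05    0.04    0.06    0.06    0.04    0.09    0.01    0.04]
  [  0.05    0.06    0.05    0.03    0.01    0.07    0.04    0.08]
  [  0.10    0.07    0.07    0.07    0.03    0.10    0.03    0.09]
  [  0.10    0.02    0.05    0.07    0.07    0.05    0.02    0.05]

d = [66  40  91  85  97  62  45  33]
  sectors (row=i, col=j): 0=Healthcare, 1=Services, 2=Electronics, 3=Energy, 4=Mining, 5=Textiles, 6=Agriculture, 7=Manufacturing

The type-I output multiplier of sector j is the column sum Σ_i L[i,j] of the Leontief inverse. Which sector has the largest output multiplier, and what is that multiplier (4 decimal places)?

Manufacturing (1.8852)

Form M = I − A:
  [  0.99   -0.09   -0.01   -0.03   -0.03   -0.06   -0.08   -0.05]
  [ -0.06    0.95   -0.05   -0.07   -0.10   -0.01   -0.02   -0.03]
  [ -0.02   -0.03    0.93   -0.01   -0.02   -0.08   -0.01   -0.07]
  [ -0.05   -0.07   -0.07    0.91   -0.09   -0.03   -0.10   -0.10]
  [ -0.05   -0.04   -0.06   -0.06    0.96   -0.09   -0.01   -0.04]
  [ -0.05   -0.06   -0.05   -0.03   -0.01    0.93   -0.04   -0.08]
  [ -0.10   -0.07   -0.07   -0.07   -0.03   -0.10    0.97   -0.09]
  [ -0.10   -0.02   -0.05   -0.07   -0.07   -0.05   -0.02    0.95]
Leontief inverse L = M⁻¹:
  [  1.0495    0.1241    0.0449    0.0669    0.0637    0.0972    0.1030    0.0901]
  [  0.0943    1.0861    0.0863    0.1073    0.1351    0.0506    0.0471    0.0713]
  [  0.0481    0.0548    1.0976    0.0343    0.0428    0.1118    0.0271    0.1025]
  [  0.1115    0.1253    0.1285    1.1500    0.1446    0.0948    0.1405    0.1677]
  [  0.0841    0.0757    0.0954    0.0938    1.0716    0.1297    0.0373    0.0833]
  [  0.0879    0.0951    0.0848    0.0650    0.0430    1.1091    0.0655    0.1221]
  [  0.1509    0.1220    0.1192    0.1198    0.0772    0.1558    1.0698    0.1509]
  [  0.1372    0.0612    0.0878    0.1087    0.1053    0.0954    0.0523    1.0971]
Total output x = L · d:
  x_0 = 1.0495·66 + 0.1241·40 + 0.0449·91 + 0.0669·85 + 0.0637·97 + 0.0972·62 + 0.1030·45 + 0.0901·33 = 103.8236
  x_1 = 0.0943·66 + 1.0861·40 + 0.0863·91 + 0.1073·85 + 0.1351·97 + 0.0506·62 + 0.0471·45 + 0.0713·33 = 87.3586
  x_2 = 0.0481·66 + 0.0548·40 + 1.0976·91 + 0.0343·85 + 0.0428·97 + 0.1118·62 + 0.0271·45 + 0.1025·33 = 123.8578
  x_3 = 0.1115·66 + 0.1253·40 + 0.1285·91 + 1.1500·85 + 0.1446·97 + 0.0948·62 + 0.1405·45 + 0.1677·33 = 153.5855
  x_4 = 0.0841·66 + 0.0757·40 + 0.0954·91 + 0.0938·85 + 1.0716·97 + 0.1297·62 + 0.0373·45 + 0.0833·33 = 141.6447
  x_5 = 0.0879·66 + 0.0951·40 + 0.0848·91 + 0.0650·85 + 0.0430·97 + 1.1091·62 + 0.0655·45 + 0.1221·33 = 102.7620
  x_6 = 0.1509·66 + 0.1220·40 + 0.1192·91 + 0.1198·85 + 0.0772·97 + 0.1558·62 + 1.0698·45 + 0.1509·33 = 106.1360
  x_7 = 0.1372·66 + 0.0612·40 + 0.0878·91 + 0.1087·85 + 0.1053·97 + 0.0954·62 + 0.0523·45 + 1.0971·33 = 83.4204
Output multipliers (column sums of L):
  Healthcare: 1.7636
  Services: 1.7442
  Electronics: 1.7446
  Energy: 1.7459
  Mining: 1.6834
  Textiles: 1.8443
  Agriculture: 1.5426
  Manufacturing: 1.8852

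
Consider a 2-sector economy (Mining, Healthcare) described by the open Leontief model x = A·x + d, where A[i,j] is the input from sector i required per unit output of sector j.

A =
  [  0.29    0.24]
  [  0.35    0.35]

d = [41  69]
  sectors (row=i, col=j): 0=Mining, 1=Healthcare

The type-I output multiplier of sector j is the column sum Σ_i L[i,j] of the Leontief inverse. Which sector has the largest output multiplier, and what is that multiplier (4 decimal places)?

Mining (2.6490)

Form M = I − A:
  [  0.71   -0.24]
  [ -0.35    0.65]
Leontief inverse L = M⁻¹:
  [  1.7219    0.6358]
  [  0.9272    1.8808]
Total output x = L · d:
  x_0 = 1.7219·41 + 0.6358·69 = 114.4636
  x_1 = 0.9272·41 + 1.8808·69 = 167.7881
Output multipliers (column sums of L):
  Mining: 2.6490
  Healthcare: 2.5166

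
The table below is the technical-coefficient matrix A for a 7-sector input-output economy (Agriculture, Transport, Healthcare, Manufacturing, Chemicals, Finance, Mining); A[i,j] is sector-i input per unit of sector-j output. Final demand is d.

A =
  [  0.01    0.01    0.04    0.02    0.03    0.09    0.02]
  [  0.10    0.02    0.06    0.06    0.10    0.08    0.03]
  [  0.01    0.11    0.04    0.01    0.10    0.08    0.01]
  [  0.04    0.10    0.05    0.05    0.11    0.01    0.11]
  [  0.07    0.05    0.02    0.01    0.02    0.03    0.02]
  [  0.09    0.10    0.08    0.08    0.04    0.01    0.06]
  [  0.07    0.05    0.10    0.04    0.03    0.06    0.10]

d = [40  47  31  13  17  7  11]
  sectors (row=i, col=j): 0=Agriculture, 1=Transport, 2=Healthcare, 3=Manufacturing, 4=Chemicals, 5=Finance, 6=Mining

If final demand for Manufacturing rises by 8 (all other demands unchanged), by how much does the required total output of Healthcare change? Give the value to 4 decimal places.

0.2661

Form M = I − A:
  [  0.99   -0.01   -0.04   -0.02   -0.03   -0.09   -0.02]
  [ -0.10    0.98   -0.06   -0.06   -0.10   -0.08   -0.03]
  [ -0.01   -0.11    0.96   -0.01   -0.10   -0.08   -0.01]
  [ -0.04   -0.10   -0.05    0.95   -0.11   -0.01   -0.11]
  [ -0.07   -0.05   -0.02   -0.01    0.98   -0.03   -0.02]
  [ -0.09   -0.10   -0.08   -0.08   -0.04    0.99   -0.06]
  [ -0.07   -0.05   -0.10   -0.04   -0.03   -0.06    0.90]
Leontief inverse L = M⁻¹:
  [  1.0317    0.0363    0.0609    0.0357    0.0510    0.1058    0.0374]
  [  0.1363    1.0630    0.0953    0.0847    0.1384    0.1147    0.0606]
  [  0.0483    0.1435    1.0696    0.0333    0.1344    0.1088    0.0320]
  [  0.0845    0.1414    0.0911    1.0763    0.1537    0.0508    0.1460]
  [  0.0886    0.0675    0.0385    0.0232    1.0396    0.0504    0.0339]
  [  0.1284    0.1422    0.1191    0.1065    0.0884    1.0524    0.0941]
  [  0.1085    0.0958    0.1421    0.0669    0.0740    0.1008    1.1348]
Total output x = L · d:
  x_0 = 1.0317·40 + 0.0363·47 + 0.0609·31 + 0.0357·13 + 0.0510·17 + 0.1058·7 + 0.0374·11 = 47.3432
  x_1 = 0.1363·40 + 1.0630·47 + 0.0953·31 + 0.0847·13 + 0.1384·17 + 0.1147·7 + 0.0606·11 = 63.2874
  x_2 = 0.0483·40 + 0.1435·47 + 1.0696·31 + 0.0333·13 + 0.1344·17 + 0.1088·7 + 0.0320·11 = 45.6671
  x_3 = 0.0845·40 + 0.1414·47 + 0.0911·31 + 1.0763·13 + 0.1537·17 + 0.0508·7 + 0.1460·11 = 31.4142
  x_4 = 0.0886·40 + 0.0675·47 + 0.0385·31 + 0.0232·13 + 1.0396·17 + 0.0504·7 + 0.0339·11 = 26.6135
  x_5 = 0.1284·40 + 0.1422·47 + 0.1191·31 + 0.1065·13 + 0.0884·17 + 1.0524·7 + 0.0941·11 = 26.8026
  x_6 = 0.1085·40 + 0.0958·47 + 0.1421·31 + 0.0669·13 + 0.0740·17 + 0.1008·7 + 1.1348·11 = 28.5647
Δx_2 = L[2,3] · Δd_3 = 0.0333 · 8 = 0.2661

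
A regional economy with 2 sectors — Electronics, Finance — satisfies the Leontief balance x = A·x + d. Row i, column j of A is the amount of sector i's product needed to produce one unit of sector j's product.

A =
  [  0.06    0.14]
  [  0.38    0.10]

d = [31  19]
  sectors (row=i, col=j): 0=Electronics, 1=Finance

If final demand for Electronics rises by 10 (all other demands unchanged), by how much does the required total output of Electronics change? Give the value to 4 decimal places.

11.3522

Form M = I − A:
  [  0.94   -0.14]
  [ -0.38    0.90]
Leontief inverse L = M⁻¹:
  [  1.1352    0.1766]
  [  0.4793    1.1857]
Total output x = L · d:
  x_0 = 1.1352·31 + 0.1766·19 = 38.5469
  x_1 = 0.4793·31 + 1.1857·19 = 37.3865
Δx_0 = L[0,0] · Δd_0 = 1.1352 · 10 = 11.3522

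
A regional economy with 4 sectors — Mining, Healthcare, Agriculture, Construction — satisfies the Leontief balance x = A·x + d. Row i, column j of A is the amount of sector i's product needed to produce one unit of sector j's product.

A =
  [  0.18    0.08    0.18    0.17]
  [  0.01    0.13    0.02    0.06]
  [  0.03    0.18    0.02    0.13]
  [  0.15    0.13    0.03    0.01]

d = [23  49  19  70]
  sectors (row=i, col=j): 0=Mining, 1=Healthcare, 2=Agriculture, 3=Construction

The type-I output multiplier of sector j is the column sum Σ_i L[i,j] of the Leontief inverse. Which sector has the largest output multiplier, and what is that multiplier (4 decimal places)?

Healthcare (1.8190)

Form M = I − A:
  [  0.82   -0.08   -0.18   -0.17]
  [ -0.01    0.87   -0.02   -0.06]
  [ -0.03   -0.18    0.98   -0.13]
  [ -0.15   -0.13   -0.03    0.99]
Leontief inverse L = M⁻¹:
  [  1.2795    0.2084    0.2474    0.2648]
  [  0.0301    1.1708    0.0319    0.0803]
  [  0.0712    0.2470    1.0436    0.1642]
  [  0.2000    0.1928    0.0733    1.0658]
Total output x = L · d:
  x_0 = 1.2795·23 + 0.2084·49 + 0.2474·19 + 0.2648·70 = 62.8807
  x_1 = 0.0301·23 + 1.1708·49 + 0.0319·19 + 0.0803·70 = 64.2904
  x_2 = 0.0712·23 + 0.2470·49 + 1.0436·19 + 0.1642·70 = 45.0655
  x_3 = 0.2000·23 + 0.1928·49 + 0.0733·19 + 1.0658·70 = 90.0423
Output multipliers (column sums of L):
  Mining: 1.5809
  Healthcare: 1.8190
  Agriculture: 1.3961
  Construction: 1.5751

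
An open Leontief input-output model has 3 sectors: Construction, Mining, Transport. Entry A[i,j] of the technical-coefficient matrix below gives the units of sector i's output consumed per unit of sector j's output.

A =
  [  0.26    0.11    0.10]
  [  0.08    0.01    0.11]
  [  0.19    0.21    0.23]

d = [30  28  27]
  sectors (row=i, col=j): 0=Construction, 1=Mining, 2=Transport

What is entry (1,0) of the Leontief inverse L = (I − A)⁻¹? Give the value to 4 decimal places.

L[1,0] = 0.1594

Form M = I − A:
  [  0.74   -0.11   -0.10]
  [ -0.08    0.99   -0.11]
  [ -0.19   -0.21    0.77]
Leontief inverse L = M⁻¹:
  [  1.4286    0.2043    0.2147]
  [  0.1594    1.0645    0.1728]
  [  0.3960    0.3407    1.3988]
Total output x = L · d:
  x_0 = 1.4286·30 + 0.2043·28 + 0.2147·27 = 54.3737
  x_1 = 0.1594·30 + 1.0645·28 + 0.1728·27 = 39.2530
  x_2 = 0.3960·30 + 0.3407·28 + 1.3988·27 = 59.1872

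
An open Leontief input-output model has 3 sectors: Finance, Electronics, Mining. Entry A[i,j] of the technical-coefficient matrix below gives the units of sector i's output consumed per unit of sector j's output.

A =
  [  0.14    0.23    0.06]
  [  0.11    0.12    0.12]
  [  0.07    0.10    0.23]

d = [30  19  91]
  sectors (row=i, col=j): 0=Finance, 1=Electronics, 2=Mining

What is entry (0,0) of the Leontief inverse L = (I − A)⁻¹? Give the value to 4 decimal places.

Form M = I − A:
  [  0.86   -0.23   -0.06]
  [ -0.11    0.88   -0.12]
  [ -0.07   -0.10    0.77]
Leontief inverse L = M⁻¹:
  [  1.2176    0.3350    0.1471]
  [  0.1703    1.2037    0.2009]
  [  0.1328    0.1868    1.3382]
Total output x = L · d:
  x_0 = 1.2176·30 + 0.3350·19 + 0.1471·91 = 56.2764
  x_1 = 0.1703·30 + 1.2037·19 + 0.2009·91 = 46.2580
  x_2 = 0.1328·30 + 0.1868·19 + 1.3382·91 = 129.3054

L[0,0] = 1.2176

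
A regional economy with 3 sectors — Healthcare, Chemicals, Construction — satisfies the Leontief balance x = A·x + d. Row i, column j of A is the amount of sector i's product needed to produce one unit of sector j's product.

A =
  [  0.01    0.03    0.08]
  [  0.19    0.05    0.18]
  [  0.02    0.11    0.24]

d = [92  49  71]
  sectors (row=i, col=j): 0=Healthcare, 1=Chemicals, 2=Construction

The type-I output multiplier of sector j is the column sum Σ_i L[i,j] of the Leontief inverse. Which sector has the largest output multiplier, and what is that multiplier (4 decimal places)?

Construction (1.7593)

Form M = I − A:
  [  0.99   -0.03   -0.08]
  [ -0.19    0.95   -0.18]
  [ -0.02   -0.11    0.76]
Leontief inverse L = M⁻¹:
  [  1.0213    0.0460    0.1184]
  [  0.2153    1.0920    0.2813]
  [  0.0580    0.1593    1.3596]
Total output x = L · d:
  x_0 = 1.0213·92 + 0.0460·49 + 0.1184·71 = 104.6187
  x_1 = 0.2153·92 + 1.0920·49 + 0.2813·71 = 93.2834
  x_2 = 0.0580·92 + 0.1593·49 + 1.3596·71 = 109.6757
Output multipliers (column sums of L):
  Healthcare: 1.2946
  Chemicals: 1.2972
  Construction: 1.7593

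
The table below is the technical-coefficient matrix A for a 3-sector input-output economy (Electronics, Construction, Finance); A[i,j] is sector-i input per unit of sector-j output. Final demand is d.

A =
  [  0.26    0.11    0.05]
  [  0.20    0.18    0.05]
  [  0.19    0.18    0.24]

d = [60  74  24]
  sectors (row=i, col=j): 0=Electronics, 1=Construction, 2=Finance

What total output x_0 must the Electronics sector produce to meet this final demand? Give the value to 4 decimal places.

Form M = I − A:
  [  0.74   -0.11   -0.05]
  [ -0.20    0.82   -0.05]
  [ -0.19   -0.18    0.76]
Leontief inverse L = M⁻¹:
  [  1.4379    0.2168    0.1089]
  [  0.3781    1.2944    0.1100]
  [  0.4490    0.3608    1.3691]
Total output x = L · d:
  x_0 = 1.4379·60 + 0.2168·74 + 0.1089·24 = 104.9282
  x_1 = 0.3781·60 + 1.2944·74 + 0.1100·24 = 121.1102
  x_2 = 0.4490·60 + 0.3608·74 + 1.3691·24 = 86.4950

104.9282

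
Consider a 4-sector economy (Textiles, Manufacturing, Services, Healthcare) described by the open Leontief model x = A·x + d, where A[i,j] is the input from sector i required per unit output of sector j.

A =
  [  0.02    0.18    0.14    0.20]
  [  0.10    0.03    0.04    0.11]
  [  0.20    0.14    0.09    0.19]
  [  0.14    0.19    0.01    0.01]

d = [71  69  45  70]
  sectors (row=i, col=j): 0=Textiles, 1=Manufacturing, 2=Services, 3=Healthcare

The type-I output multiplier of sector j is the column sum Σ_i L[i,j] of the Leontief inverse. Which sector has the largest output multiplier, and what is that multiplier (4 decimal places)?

Manufacturing (1.9428)

Form M = I − A:
  [  0.98   -0.18   -0.14   -0.20]
  [ -0.10    0.97   -0.04   -0.11]
  [ -0.20   -0.14    0.91   -0.19]
  [ -0.14   -0.19   -0.01    0.99]
Leontief inverse L = M⁻¹:
  [  1.1321    0.2960    0.1904    0.2981]
  [  0.1514    1.1024    0.0736    0.1672]
  [  0.3122    0.2882    1.1631    0.3183]
  [  0.1923    0.2563    0.0528    1.0876]
Total output x = L · d:
  x_0 = 1.1321·71 + 0.2960·69 + 0.1904·45 + 0.2981·70 = 130.2376
  x_1 = 0.1514·71 + 1.1024·69 + 0.0736·45 + 0.1672·70 = 101.8287
  x_2 = 0.3122·71 + 0.2882·69 + 1.1631·45 + 0.3183·70 = 116.6750
  x_3 = 0.1923·71 + 0.2563·69 + 0.0528·45 + 1.0876·70 = 109.8459
Output multipliers (column sums of L):
  Textiles: 1.7880
  Manufacturing: 1.9428
  Services: 1.4799
  Healthcare: 1.8712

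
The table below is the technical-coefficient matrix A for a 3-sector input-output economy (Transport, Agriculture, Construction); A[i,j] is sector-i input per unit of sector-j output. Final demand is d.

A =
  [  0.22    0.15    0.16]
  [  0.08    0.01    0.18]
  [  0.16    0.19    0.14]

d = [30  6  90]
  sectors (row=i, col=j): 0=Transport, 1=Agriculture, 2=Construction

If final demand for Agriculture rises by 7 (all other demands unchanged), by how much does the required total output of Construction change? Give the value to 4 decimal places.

Form M = I − A:
  [  0.78   -0.15   -0.16]
  [ -0.08    0.99   -0.18]
  [ -0.16   -0.19    0.86]
Leontief inverse L = M⁻¹:
  [  1.3734    0.2679    0.3116]
  [  0.1640    1.0844    0.2575]
  [  0.2918    0.2894    1.2776]
Total output x = L · d:
  x_0 = 1.3734·30 + 0.2679·6 + 0.3116·90 = 70.8545
  x_1 = 0.1640·30 + 1.0844·6 + 0.2575·90 = 34.6003
  x_2 = 0.2918·30 + 0.2894·6 + 1.2776·90 = 125.4776
Δx_2 = L[2,1] · Δd_1 = 0.2894 · 7 = 2.0259

2.0259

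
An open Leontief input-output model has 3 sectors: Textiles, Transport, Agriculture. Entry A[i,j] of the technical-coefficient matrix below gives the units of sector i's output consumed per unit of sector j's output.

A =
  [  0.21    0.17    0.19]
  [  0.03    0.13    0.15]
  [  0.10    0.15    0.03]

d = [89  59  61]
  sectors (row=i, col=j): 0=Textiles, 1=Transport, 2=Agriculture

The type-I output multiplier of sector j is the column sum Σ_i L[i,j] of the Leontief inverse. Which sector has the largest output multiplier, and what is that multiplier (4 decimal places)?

Form M = I − A:
  [  0.79   -0.17   -0.19]
  [ -0.03    0.87   -0.15]
  [ -0.10   -0.15    0.97]
Leontief inverse L = M⁻¹:
  [  1.3163    0.3099    0.3058]
  [  0.0707    1.1976    0.1990]
  [  0.1466    0.2171    1.0932]
Total output x = L · d:
  x_0 = 1.3163·89 + 0.3099·59 + 0.3058·61 = 154.0870
  x_1 = 0.0707·89 + 1.1976·59 + 0.1990·61 = 89.0860
  x_2 = 0.1466·89 + 0.2171·59 + 1.0932·61 = 92.5480
Output multipliers (column sums of L):
  Textiles: 1.5336
  Transport: 1.7246
  Agriculture: 1.5980

Transport (1.7246)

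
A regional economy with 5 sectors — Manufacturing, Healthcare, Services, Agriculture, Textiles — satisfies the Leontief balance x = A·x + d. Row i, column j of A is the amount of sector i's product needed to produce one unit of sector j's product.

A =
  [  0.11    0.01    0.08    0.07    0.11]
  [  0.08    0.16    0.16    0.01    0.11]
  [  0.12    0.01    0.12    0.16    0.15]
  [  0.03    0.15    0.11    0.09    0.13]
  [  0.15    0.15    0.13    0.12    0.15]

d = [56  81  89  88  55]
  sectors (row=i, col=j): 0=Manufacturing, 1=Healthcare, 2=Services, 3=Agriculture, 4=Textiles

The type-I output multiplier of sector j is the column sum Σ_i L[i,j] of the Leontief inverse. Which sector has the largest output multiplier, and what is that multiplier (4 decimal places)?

Textiles (2.4246)

Form M = I − A:
  [  0.89   -0.01   -0.08   -0.07   -0.11]
  [ -0.08    0.84   -0.16   -0.01   -0.11]
  [ -0.12   -0.01    0.88   -0.16   -0.15]
  [ -0.03   -0.15   -0.11    0.91   -0.13]
  [ -0.15   -0.15   -0.13   -0.12    0.85]
Leontief inverse L = M⁻¹:
  [  1.1969    0.0829    0.1755    0.1528    0.2200]
  [  0.2021    1.2639    0.3013    0.1168    0.2607]
  [  0.2440    0.1247    1.2630    0.2836    0.3140]
  [  0.1458    0.2682    0.2528    1.1946    0.2809]
  [  0.3048    0.2946    0.3130    0.2596    1.3490]
Total output x = L · d:
  x_0 = 1.1969·56 + 0.0829·81 + 0.1755·89 + 0.1528·88 + 0.2200·55 = 114.9118
  x_1 = 0.2021·56 + 1.2639·81 + 0.3013·89 + 0.1168·88 + 0.2607·55 = 165.1275
  x_2 = 0.2440·56 + 0.1247·81 + 1.2630·89 + 0.2836·88 + 0.3140·55 = 178.3967
  x_3 = 0.1458·56 + 0.2682·81 + 0.2528·89 + 1.1946·88 + 0.2809·55 = 172.9645
  x_4 = 0.3048·56 + 0.2946·81 + 0.3130·89 + 0.2596·88 + 1.3490·55 = 165.8273
Output multipliers (column sums of L):
  Manufacturing: 2.0936
  Healthcare: 2.0343
  Services: 2.3057
  Agriculture: 2.0074
  Textiles: 2.4246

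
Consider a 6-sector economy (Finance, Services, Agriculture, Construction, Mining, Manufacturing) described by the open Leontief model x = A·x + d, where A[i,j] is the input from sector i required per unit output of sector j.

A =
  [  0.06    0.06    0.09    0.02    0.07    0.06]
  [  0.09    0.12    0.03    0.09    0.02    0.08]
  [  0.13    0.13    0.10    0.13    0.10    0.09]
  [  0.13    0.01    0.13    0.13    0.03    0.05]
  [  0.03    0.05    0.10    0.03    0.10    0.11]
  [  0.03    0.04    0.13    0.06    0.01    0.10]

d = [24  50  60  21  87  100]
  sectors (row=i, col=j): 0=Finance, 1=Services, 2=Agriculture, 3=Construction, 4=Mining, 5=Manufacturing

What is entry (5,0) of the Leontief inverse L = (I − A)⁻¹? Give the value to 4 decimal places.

L[5,0] = 0.0926

Form M = I − A:
  [  0.94   -0.06   -0.09   -0.02   -0.07   -0.06]
  [ -0.09    0.88   -0.03   -0.09   -0.02   -0.08]
  [ -0.13   -0.13    0.90   -0.13   -0.10   -0.09]
  [ -0.13   -0.01   -0.13    0.87   -0.03   -0.05]
  [ -0.03   -0.05   -0.10   -0.03    0.90   -0.11]
  [ -0.03   -0.04   -0.13   -0.06   -0.01    0.90]
Leontief inverse L = M⁻¹:
  [  1.1130    0.1111    0.1545    0.0720    0.1099    0.1170]
  [  0.1538    1.1733    0.1029    0.1519    0.0561    0.1401]
  [  0.2328    0.2170    1.2209    0.2292    0.1683    0.1902]
  [  0.2113    0.0716    0.2245    1.2064    0.0845    0.1203]
  [  0.0899    0.1068    0.1788    0.0916    1.1454    0.1784]
  [  0.0926    0.0932    0.2030    0.1237    0.0488    1.1587]
Total output x = L · d:
  x_0 = 1.1130·24 + 0.1111·50 + 0.1545·60 + 0.0720·21 + 0.1099·87 + 0.1170·100 = 64.3095
  x_1 = 0.1538·24 + 1.1733·50 + 0.1029·60 + 0.1519·21 + 0.0561·87 + 0.1401·100 = 90.6176
  x_2 = 0.2328·24 + 0.2170·50 + 1.2209·60 + 0.2292·21 + 0.1683·87 + 0.1902·100 = 128.1707
  x_3 = 0.2113·24 + 0.0716·50 + 0.2245·60 + 1.2064·21 + 0.0845·87 + 0.1203·100 = 66.8355
  x_4 = 0.0899·24 + 0.1068·50 + 0.1788·60 + 0.0916·21 + 1.1454·87 + 0.1784·100 = 137.6424
  x_5 = 0.0926·24 + 0.0932·50 + 0.2030·60 + 0.1237·21 + 0.0488·87 + 1.1587·100 = 141.7808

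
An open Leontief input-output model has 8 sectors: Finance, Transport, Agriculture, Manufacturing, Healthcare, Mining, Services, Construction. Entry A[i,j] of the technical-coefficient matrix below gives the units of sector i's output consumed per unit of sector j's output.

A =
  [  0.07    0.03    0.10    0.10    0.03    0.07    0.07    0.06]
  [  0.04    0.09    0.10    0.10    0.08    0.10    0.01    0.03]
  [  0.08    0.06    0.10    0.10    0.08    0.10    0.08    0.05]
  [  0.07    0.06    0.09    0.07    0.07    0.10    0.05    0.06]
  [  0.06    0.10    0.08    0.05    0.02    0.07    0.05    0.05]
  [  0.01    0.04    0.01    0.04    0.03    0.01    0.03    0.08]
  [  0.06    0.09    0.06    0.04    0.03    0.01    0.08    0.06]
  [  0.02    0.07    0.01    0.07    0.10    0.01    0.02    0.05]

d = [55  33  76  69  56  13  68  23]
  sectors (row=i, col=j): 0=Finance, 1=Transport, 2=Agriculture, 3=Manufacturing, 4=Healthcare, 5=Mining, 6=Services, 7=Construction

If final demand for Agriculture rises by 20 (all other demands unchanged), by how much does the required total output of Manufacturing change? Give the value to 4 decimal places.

3.3029

Form M = I − A:
  [  0.93   -0.03   -0.10   -0.10   -0.03   -0.07   -0.07   -0.06]
  [ -0.04    0.91   -0.10   -0.10   -0.08   -0.10   -0.01   -0.03]
  [ -0.08   -0.06    0.90   -0.10   -0.08   -0.10   -0.08   -0.05]
  [ -0.07   -0.06   -0.09    0.93   -0.07   -0.10   -0.05   -0.06]
  [ -0.06   -0.10   -0.08   -0.05    0.98   -0.07   -0.05   -0.05]
  [ -0.01   -0.04   -0.01   -0.04   -0.03    0.99   -0.03   -0.08]
  [ -0.06   -0.09   -0.06   -0.04   -0.03   -0.01    0.92   -0.06]
  [ -0.02   -0.07   -0.01   -0.07   -0.10   -0.01   -0.02    0.95]
Leontief inverse L = M⁻¹:
  [  1.1250    0.0967    0.1721    0.1745    0.0887    0.1330    0.1228    0.1178]
  [  0.0953    1.1613    0.1769    0.1784    0.1411    0.1714    0.0601    0.0889]
  [  0.1459    0.1431    1.1882    0.1896    0.1487    0.1771    0.1428    0.1200]
  [  0.1258    0.1319    0.1651    1.1484    0.1307    0.1664    0.1029    0.1207]
  [  0.1075    0.1618    0.1462    0.1196    1.0744    0.1287    0.0939    0.1005]
  [  0.0327    0.0738    0.0405    0.0737    0.0596    1.0372    0.0502    0.1048]
  [  0.1052    0.1489    0.1223    0.1036    0.0797    0.0633    1.1215    0.1047]
  [  0.0554    0.1198    0.0597    0.1190    0.1389    0.0554    0.0501    1.0857]
Total output x = L · d:
  x_0 = 1.1250·55 + 0.0967·33 + 0.1721·76 + 0.1745·69 + 0.0887·56 + 0.1330·13 + 0.1228·68 + 0.1178·23 = 107.9406
  x_1 = 0.0953·55 + 1.1613·33 + 0.1769·76 + 0.1784·69 + 0.1411·56 + 0.1714·13 + 0.0601·68 + 0.0889·23 = 85.5815
  x_2 = 0.1459·55 + 0.1431·33 + 1.1882·76 + 0.1896·69 + 0.1487·56 + 0.1771·13 + 0.1428·68 + 0.1200·23 = 139.2408
  x_3 = 0.1258·55 + 0.1319·33 + 0.1651·76 + 1.1484·69 + 0.1307·56 + 0.1664·13 + 0.1029·68 + 0.1207·23 = 122.3212
  x_4 = 0.1075·55 + 0.1618·33 + 0.1462·76 + 0.1196·69 + 1.0744·56 + 0.1287·13 + 0.0939·68 + 0.1005·23 = 101.1514
  x_5 = 0.0327·55 + 0.0738·33 + 0.0405·76 + 0.0737·69 + 0.0596·56 + 1.0372·13 + 0.0502·68 + 0.1048·23 = 35.0355
  x_6 = 0.1052·55 + 0.1489·33 + 0.1223·76 + 0.1036·69 + 0.0797·56 + 0.0633·13 + 1.1215·68 + 0.1047·23 = 111.0960
  x_7 = 0.0554·55 + 0.1198·33 + 0.0597·76 + 0.1190·69 + 0.1389·56 + 0.0554·13 + 0.0501·68 + 1.0857·23 = 56.6230
Δx_3 = L[3,2] · Δd_2 = 0.1651 · 20 = 3.3029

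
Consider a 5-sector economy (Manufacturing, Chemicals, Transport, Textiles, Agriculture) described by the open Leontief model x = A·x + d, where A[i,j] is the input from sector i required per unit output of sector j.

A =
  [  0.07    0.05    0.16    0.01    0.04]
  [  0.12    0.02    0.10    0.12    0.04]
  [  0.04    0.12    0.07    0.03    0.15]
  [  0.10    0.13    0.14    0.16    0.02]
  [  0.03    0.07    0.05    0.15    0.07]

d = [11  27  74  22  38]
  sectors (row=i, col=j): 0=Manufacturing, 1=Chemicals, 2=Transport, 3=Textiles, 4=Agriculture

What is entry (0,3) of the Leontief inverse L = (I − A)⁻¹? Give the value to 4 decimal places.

L[0,3] = 0.0499

Form M = I − A:
  [  0.93   -0.05   -0.16   -0.01   -0.04]
  [ -0.12    0.98   -0.10   -0.12   -0.04]
  [ -0.04   -0.12    0.93   -0.03   -0.15]
  [ -0.10   -0.13   -0.14    0.84   -0.02]
  [ -0.03   -0.07   -0.05   -0.15    0.93]
Leontief inverse L = M⁻¹:
  [  1.1049    0.0952    0.2125    0.0499    0.0870]
  [  0.1689    1.0804    0.1767    0.1780    0.0861]
  [  0.0880    0.1708    1.1345    0.1010    0.1963]
  [  0.1743    0.2101    0.2446    1.2461    0.0828]
  [  0.0812    0.1275    0.1206    0.2214    1.1085]
Total output x = L · d:
  x_0 = 1.1049·11 + 0.0952·27 + 0.2125·74 + 0.0499·22 + 0.0870·38 = 34.8518
  x_1 = 0.1689·11 + 1.0804·27 + 0.1767·74 + 0.1780·22 + 0.0861·38 = 51.2898
  x_2 = 0.0880·11 + 0.1708·27 + 1.1345·74 + 0.1010·22 + 0.1963·38 = 99.2194
  x_3 = 0.1743·11 + 0.2101·27 + 0.2446·74 + 1.2461·22 + 0.0828·38 = 56.2483
  x_4 = 0.0812·11 + 0.1275·27 + 0.1206·74 + 0.2214·22 + 1.1085·38 = 60.2517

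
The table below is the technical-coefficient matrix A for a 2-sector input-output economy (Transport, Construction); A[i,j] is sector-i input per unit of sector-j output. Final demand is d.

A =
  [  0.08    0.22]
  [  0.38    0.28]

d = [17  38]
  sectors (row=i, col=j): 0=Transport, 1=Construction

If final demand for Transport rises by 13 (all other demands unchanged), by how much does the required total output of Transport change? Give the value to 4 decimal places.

Form M = I − A:
  [  0.92   -0.22]
  [ -0.38    0.72]
Leontief inverse L = M⁻¹:
  [  1.2440    0.3801]
  [  0.6565    1.5895]
Total output x = L · d:
  x_0 = 1.2440·17 + 0.3801·38 = 35.5909
  x_1 = 0.6565·17 + 1.5895·38 = 71.5619
Δx_0 = L[0,0] · Δd_0 = 1.2440 · 13 = 16.1714

16.1714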